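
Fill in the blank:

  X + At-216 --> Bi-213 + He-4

Conserve mass number: A + 216 = 213 + 4, so A = 1.
Conserve atomic number: Z + 85 = 83 + 2, so Z = 0.
A = 1 and Z = 0 is n — a neutron.

neutron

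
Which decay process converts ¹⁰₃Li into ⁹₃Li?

ΔA = 9 − 10 = -1; ΔZ = 3 − 3 = +0.
A drops by 1 with Z unchanged — a neutron was emitted.

neutron emission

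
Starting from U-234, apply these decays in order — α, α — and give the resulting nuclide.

Start: (A, Z) = (234, 92).
After α: (230, 90).
After α: (226, 88).
Z = 88 is radium.

Ra-226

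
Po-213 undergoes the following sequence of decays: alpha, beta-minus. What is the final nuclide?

Bi-209

Start: (A, Z) = (213, 84).
After α: (209, 82).
After β⁻: (209, 83).
Z = 83 is bismuth.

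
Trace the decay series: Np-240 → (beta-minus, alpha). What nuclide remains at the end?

Start: (A, Z) = (240, 93).
After β⁻: (240, 94).
After α: (236, 92).
Z = 92 is uranium.

U-236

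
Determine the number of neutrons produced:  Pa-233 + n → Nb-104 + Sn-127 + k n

Conserve mass number: 234 = 104 + 127 + k, so k = 234 − 231 = 3.
Check atomic number: 91 = 41 + 50 + 0 = 91. ✓

3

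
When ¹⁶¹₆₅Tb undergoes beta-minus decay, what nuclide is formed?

Beta-minus decay: mass number changes by +0, atomic number by +1.
A: 161 = 161; Z: 65 + 1 = 66.
Z = 66 is dysprosium, so the daughter is ¹⁶¹₆₆Dy.

Dy-161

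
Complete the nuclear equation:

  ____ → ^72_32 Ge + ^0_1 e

As-72

Conserve mass number: A = 72 + 0, so A = 72.
Conserve atomic number: Z = 32 + 1, so Z = 33.
Z = 33 is arsenic, so the species is ^72_33 As.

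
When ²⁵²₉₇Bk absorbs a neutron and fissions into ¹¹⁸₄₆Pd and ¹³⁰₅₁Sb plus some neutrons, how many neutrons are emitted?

5

Conserve mass number: 253 = 118 + 130 + k, so k = 253 − 248 = 5.
Check atomic number: 97 = 46 + 51 + 0 = 97. ✓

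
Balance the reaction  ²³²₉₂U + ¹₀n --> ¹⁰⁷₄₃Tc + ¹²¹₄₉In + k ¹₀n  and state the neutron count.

Conserve mass number: 233 = 107 + 121 + k, so k = 233 − 228 = 5.
Check atomic number: 92 = 43 + 49 + 0 = 92. ✓

5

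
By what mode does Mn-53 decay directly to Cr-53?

ΔA = 53 − 53 = 0; ΔZ = 24 − 25 = -1.
A is unchanged and Z drops by 1 — a proton has become a neutron (β⁺ emission or electron capture).

beta-plus decay or electron capture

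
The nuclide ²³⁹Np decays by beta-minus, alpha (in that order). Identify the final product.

Start: (A, Z) = (239, 93).
After β⁻: (239, 94).
After α: (235, 92).
Z = 92 is uranium.

U-235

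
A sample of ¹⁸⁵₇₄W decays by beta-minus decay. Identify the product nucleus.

Re-185

Beta-minus decay: mass number changes by +0, atomic number by +1.
A: 185 = 185; Z: 74 + 1 = 75.
Z = 75 is rhenium, so the daughter is ¹⁸⁵₇₅Re.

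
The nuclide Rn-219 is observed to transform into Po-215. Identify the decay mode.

alpha decay

ΔA = 215 − 219 = -4; ΔZ = 84 − 86 = -2.
A drops by 4 and Z drops by 2 — the signature of alpha emission.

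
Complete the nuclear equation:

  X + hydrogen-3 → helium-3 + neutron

proton

Conserve mass number: A + 3 = 3 + 1, so A = 1.
Conserve atomic number: Z + 1 = 2 + 0, so Z = 1.
A = 1 and Z = 1 is hydrogen-1 — a proton.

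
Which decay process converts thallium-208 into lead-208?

beta-minus decay

ΔA = 208 − 208 = 0; ΔZ = 82 − 81 = +1.
A is unchanged and Z rises by 1 — a neutron has become a proton (β⁻ decay).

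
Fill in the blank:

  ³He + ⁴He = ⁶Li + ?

Conserve mass number: 3 + 4 = 6 + A, so A = 1.
Conserve atomic number: 2 + 2 = 3 + Z, so Z = 1.
A = 1 and Z = 1 is ¹H — a proton.

proton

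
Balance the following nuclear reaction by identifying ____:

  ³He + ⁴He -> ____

Be-7

Conserve mass number: 3 + 4 = A, so A = 7.
Conserve atomic number: 2 + 2 = Z, so Z = 4.
Z = 4 is beryllium, so the species is ⁷Be.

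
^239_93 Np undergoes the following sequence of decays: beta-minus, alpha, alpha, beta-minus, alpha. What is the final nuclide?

Start: (A, Z) = (239, 93).
After β⁻: (239, 94).
After α: (235, 92).
After α: (231, 90).
After β⁻: (231, 91).
After α: (227, 89).
Z = 89 is actinium.

Ac-227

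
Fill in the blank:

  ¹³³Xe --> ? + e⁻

Cs-133

Conserve mass number: 133 = A + 0, so A = 133.
Conserve atomic number: 54 = Z − 1, so Z = 55.
Z = 55 is caesium, so the species is ¹³³Cs.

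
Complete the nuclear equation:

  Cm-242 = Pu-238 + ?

alpha particle

Conserve mass number: 242 = 238 + A, so A = 4.
Conserve atomic number: 96 = 94 + Z, so Z = 2.
A = 4 and Z = 2 is He-4 — an alpha particle.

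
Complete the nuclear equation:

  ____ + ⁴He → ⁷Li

Conserve mass number: A + 4 = 7, so A = 3.
Conserve atomic number: Z + 2 = 3, so Z = 1.
A = 3 and Z = 1 is ³H — a triton.

triton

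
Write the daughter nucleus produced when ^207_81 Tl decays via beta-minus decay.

Pb-207

Beta-minus decay: mass number changes by +0, atomic number by +1.
A: 207 = 207; Z: 81 + 1 = 82.
Z = 82 is lead, so the daughter is ^207_82 Pb.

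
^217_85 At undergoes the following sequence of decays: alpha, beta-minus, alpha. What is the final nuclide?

Pb-209

Start: (A, Z) = (217, 85).
After α: (213, 83).
After β⁻: (213, 84).
After α: (209, 82).
Z = 82 is lead.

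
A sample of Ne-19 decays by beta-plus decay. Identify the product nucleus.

F-19

Beta-plus decay: mass number changes by +0, atomic number by -1.
A: 19 = 19; Z: 10 − 1 = 9.
Z = 9 is fluorine, so the daughter is F-19.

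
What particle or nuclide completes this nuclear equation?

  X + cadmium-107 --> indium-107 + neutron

proton

Conserve mass number: A + 107 = 107 + 1, so A = 1.
Conserve atomic number: Z + 48 = 49 + 0, so Z = 1.
A = 1 and Z = 1 is hydrogen-1 — a proton.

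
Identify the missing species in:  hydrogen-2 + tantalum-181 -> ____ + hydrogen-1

Conserve mass number: 2 + 181 = A + 1, so A = 182.
Conserve atomic number: 1 + 73 = Z + 1, so Z = 73.
Z = 73 is tantalum, so the species is tantalum-182.

Ta-182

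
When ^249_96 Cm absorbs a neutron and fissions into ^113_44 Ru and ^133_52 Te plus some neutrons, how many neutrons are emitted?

Conserve mass number: 250 = 113 + 133 + k, so k = 250 − 246 = 4.
Check atomic number: 96 = 44 + 52 + 0 = 96. ✓

4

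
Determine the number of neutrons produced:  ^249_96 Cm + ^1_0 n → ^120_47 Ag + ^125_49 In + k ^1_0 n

Conserve mass number: 250 = 120 + 125 + k, so k = 250 − 245 = 5.
Check atomic number: 96 = 47 + 49 + 0 = 96. ✓

5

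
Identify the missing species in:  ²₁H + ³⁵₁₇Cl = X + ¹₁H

Conserve mass number: 2 + 35 = A + 1, so A = 36.
Conserve atomic number: 1 + 17 = Z + 1, so Z = 17.
Z = 17 is chlorine, so the species is ³⁶₁₇Cl.

Cl-36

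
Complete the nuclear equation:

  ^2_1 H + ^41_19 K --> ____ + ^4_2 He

Conserve mass number: 2 + 41 = A + 4, so A = 39.
Conserve atomic number: 1 + 19 = Z + 2, so Z = 18.
Z = 18 is argon, so the species is ^39_18 Ar.

Ar-39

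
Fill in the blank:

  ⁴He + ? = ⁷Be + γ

Conserve mass number: 4 + A = 7 + 0, so A = 3.
Conserve atomic number: 2 + Z = 4 + 0, so Z = 2.
Z = 2 is helium, so the species is ³He.

He-3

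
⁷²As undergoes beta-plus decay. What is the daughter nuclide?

Ge-72

Beta-plus decay: mass number changes by +0, atomic number by -1.
A: 72 = 72; Z: 33 − 1 = 32.
Z = 32 is germanium, so the daughter is ⁷²Ge.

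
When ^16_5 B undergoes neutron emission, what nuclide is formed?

Neutron emission: mass number changes by -1, atomic number by +0.
A: 16 − 1 = 15; Z: 5 = 5.
Z = 5 is boron, so the daughter is ^15_5 B.

B-15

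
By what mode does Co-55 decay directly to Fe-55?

beta-plus decay or electron capture

ΔA = 55 − 55 = 0; ΔZ = 26 − 27 = -1.
A is unchanged and Z drops by 1 — a proton has become a neutron (β⁺ emission or electron capture).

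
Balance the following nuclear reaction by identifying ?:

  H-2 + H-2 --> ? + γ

He-4

Conserve mass number: 2 + 2 = A + 0, so A = 4.
Conserve atomic number: 1 + 1 = Z + 0, so Z = 2.
A = 4 and Z = 2 is He-4 — an alpha particle.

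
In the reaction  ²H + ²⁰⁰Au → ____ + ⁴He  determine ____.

Conserve mass number: 2 + 200 = A + 4, so A = 198.
Conserve atomic number: 1 + 79 = Z + 2, so Z = 78.
Z = 78 is platinum, so the species is ¹⁹⁸Pt.

Pt-198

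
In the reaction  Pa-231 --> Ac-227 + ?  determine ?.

alpha particle

Conserve mass number: 231 = 227 + A, so A = 4.
Conserve atomic number: 91 = 89 + Z, so Z = 2.
A = 4 and Z = 2 is He-4 — an alpha particle.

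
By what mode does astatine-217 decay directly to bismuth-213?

alpha decay

ΔA = 213 − 217 = -4; ΔZ = 83 − 85 = -2.
A drops by 4 and Z drops by 2 — the signature of alpha emission.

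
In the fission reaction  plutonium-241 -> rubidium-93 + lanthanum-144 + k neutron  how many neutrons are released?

Conserve mass number: 241 = 93 + 144 + k, so k = 241 − 237 = 4.
Check atomic number: 94 = 37 + 57 + 0 = 94. ✓

4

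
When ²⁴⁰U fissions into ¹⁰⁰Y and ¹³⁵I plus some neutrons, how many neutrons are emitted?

Conserve mass number: 240 = 100 + 135 + k, so k = 240 − 235 = 5.
Check atomic number: 92 = 39 + 53 + 0 = 92. ✓

5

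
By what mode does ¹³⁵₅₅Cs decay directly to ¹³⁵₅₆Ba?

beta-minus decay

ΔA = 135 − 135 = 0; ΔZ = 56 − 55 = +1.
A is unchanged and Z rises by 1 — a neutron has become a proton (β⁻ decay).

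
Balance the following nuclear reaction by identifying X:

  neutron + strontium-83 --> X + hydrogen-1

Conserve mass number: 1 + 83 = A + 1, so A = 83.
Conserve atomic number: 0 + 38 = Z + 1, so Z = 37.
Z = 37 is rubidium, so the species is rubidium-83.

Rb-83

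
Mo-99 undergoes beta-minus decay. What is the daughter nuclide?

Tc-99

Beta-minus decay: mass number changes by +0, atomic number by +1.
A: 99 = 99; Z: 42 + 1 = 43.
Z = 43 is technetium, so the daughter is Tc-99.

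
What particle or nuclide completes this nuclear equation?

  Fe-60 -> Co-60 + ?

beta-minus particle

Conserve mass number: 60 = 60 + A, so A = 0.
Conserve atomic number: 26 = 27 + Z, so Z = -1.
A = 0 and Z = -1 is e⁻ — a beta-minus particle.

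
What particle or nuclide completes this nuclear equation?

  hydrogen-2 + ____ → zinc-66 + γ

Cu-64

Conserve mass number: 2 + A = 66 + 0, so A = 64.
Conserve atomic number: 1 + Z = 30 + 0, so Z = 29.
Z = 29 is copper, so the species is copper-64.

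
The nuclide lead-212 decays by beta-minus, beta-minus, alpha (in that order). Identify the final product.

Start: (A, Z) = (212, 82).
After β⁻: (212, 83).
After β⁻: (212, 84).
After α: (208, 82).
Z = 82 is lead.

Pb-208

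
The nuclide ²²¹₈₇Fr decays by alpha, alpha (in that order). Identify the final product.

Bi-213

Start: (A, Z) = (221, 87).
After α: (217, 85).
After α: (213, 83).
Z = 83 is bismuth.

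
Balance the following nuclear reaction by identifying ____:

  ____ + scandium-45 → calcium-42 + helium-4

proton

Conserve mass number: A + 45 = 42 + 4, so A = 1.
Conserve atomic number: Z + 21 = 20 + 2, so Z = 1.
A = 1 and Z = 1 is hydrogen-1 — a proton.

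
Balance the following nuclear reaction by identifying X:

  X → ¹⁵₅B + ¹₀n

B-16

Conserve mass number: A = 15 + 1, so A = 16.
Conserve atomic number: Z = 5 + 0, so Z = 5.
Z = 5 is boron, so the species is ¹⁶₅B.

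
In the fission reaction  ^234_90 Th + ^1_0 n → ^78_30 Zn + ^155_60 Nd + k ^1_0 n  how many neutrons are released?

2

Conserve mass number: 235 = 78 + 155 + k, so k = 235 − 233 = 2.
Check atomic number: 90 = 30 + 60 + 0 = 90. ✓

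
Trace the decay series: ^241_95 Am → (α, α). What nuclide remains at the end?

Pa-233

Start: (A, Z) = (241, 95).
After α: (237, 93).
After α: (233, 91).
Z = 91 is protactinium.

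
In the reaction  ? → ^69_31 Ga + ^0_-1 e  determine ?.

Zn-69

Conserve mass number: A = 69 + 0, so A = 69.
Conserve atomic number: Z = 31 − 1, so Z = 30.
Z = 30 is zinc, so the species is ^69_30 Zn.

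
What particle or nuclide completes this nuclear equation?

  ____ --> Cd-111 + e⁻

Conserve mass number: A = 111 + 0, so A = 111.
Conserve atomic number: Z = 48 − 1, so Z = 47.
Z = 47 is silver, so the species is Ag-111.

Ag-111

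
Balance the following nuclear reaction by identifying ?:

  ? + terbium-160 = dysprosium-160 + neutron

proton

Conserve mass number: A + 160 = 160 + 1, so A = 1.
Conserve atomic number: Z + 65 = 66 + 0, so Z = 1.
A = 1 and Z = 1 is hydrogen-1 — a proton.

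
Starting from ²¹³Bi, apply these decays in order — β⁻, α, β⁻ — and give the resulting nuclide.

Bi-209

Start: (A, Z) = (213, 83).
After β⁻: (213, 84).
After α: (209, 82).
After β⁻: (209, 83).
Z = 83 is bismuth.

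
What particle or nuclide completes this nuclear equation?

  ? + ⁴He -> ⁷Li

Conserve mass number: A + 4 = 7, so A = 3.
Conserve atomic number: Z + 2 = 3, so Z = 1.
A = 3 and Z = 1 is ³H — a triton.

triton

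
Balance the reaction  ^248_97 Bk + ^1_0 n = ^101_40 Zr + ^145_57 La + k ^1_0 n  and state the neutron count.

Conserve mass number: 249 = 101 + 145 + k, so k = 249 − 246 = 3.
Check atomic number: 97 = 40 + 57 + 0 = 97. ✓

3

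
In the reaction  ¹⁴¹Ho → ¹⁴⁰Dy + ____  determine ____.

proton

Conserve mass number: 141 = 140 + A, so A = 1.
Conserve atomic number: 67 = 66 + Z, so Z = 1.
A = 1 and Z = 1 is ¹H — a proton.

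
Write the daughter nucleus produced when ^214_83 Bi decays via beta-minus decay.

Po-214

Beta-minus decay: mass number changes by +0, atomic number by +1.
A: 214 = 214; Z: 83 + 1 = 84.
Z = 84 is polonium, so the daughter is ^214_84 Po.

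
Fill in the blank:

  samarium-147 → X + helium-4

Conserve mass number: 147 = A + 4, so A = 143.
Conserve atomic number: 62 = Z + 2, so Z = 60.
Z = 60 is neodymium, so the species is neodymium-143.

Nd-143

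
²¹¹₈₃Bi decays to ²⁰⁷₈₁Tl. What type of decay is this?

alpha decay

ΔA = 207 − 211 = -4; ΔZ = 81 − 83 = -2.
A drops by 4 and Z drops by 2 — the signature of alpha emission.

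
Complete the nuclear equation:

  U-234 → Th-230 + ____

alpha particle

Conserve mass number: 234 = 230 + A, so A = 4.
Conserve atomic number: 92 = 90 + Z, so Z = 2.
A = 4 and Z = 2 is He-4 — an alpha particle.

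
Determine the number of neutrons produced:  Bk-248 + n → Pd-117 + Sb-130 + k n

2

Conserve mass number: 249 = 117 + 130 + k, so k = 249 − 247 = 2.
Check atomic number: 97 = 46 + 51 + 0 = 97. ✓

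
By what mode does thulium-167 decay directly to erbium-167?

ΔA = 167 − 167 = 0; ΔZ = 68 − 69 = -1.
A is unchanged and Z drops by 1 — a proton has become a neutron (β⁺ emission or electron capture).

beta-plus decay or electron capture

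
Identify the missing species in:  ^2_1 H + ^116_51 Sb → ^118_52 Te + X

gamma ray

Conserve mass number: 2 + 116 = 118 + A, so A = 0.
Conserve atomic number: 1 + 51 = 52 + Z, so Z = 0.
A = 0 and Z = 0 is ^0_0 γ — a gamma ray.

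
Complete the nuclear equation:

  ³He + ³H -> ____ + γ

Li-6

Conserve mass number: 3 + 3 = A + 0, so A = 6.
Conserve atomic number: 2 + 1 = Z + 0, so Z = 3.
Z = 3 is lithium, so the species is ⁶Li.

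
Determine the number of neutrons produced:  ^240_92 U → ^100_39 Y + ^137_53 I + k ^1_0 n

Conserve mass number: 240 = 100 + 137 + k, so k = 240 − 237 = 3.
Check atomic number: 92 = 39 + 53 + 0 = 92. ✓

3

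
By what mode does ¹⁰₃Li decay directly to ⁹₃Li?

neutron emission

ΔA = 9 − 10 = -1; ΔZ = 3 − 3 = +0.
A drops by 1 with Z unchanged — a neutron was emitted.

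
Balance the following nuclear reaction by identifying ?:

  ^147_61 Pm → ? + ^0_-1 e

Conserve mass number: 147 = A + 0, so A = 147.
Conserve atomic number: 61 = Z − 1, so Z = 62.
Z = 62 is samarium, so the species is ^147_62 Sm.

Sm-147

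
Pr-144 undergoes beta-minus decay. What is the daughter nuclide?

Nd-144

Beta-minus decay: mass number changes by +0, atomic number by +1.
A: 144 = 144; Z: 59 + 1 = 60.
Z = 60 is neodymium, so the daughter is Nd-144.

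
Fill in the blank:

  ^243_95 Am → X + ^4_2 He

Np-239

Conserve mass number: 243 = A + 4, so A = 239.
Conserve atomic number: 95 = Z + 2, so Z = 93.
Z = 93 is neptunium, so the species is ^239_93 Np.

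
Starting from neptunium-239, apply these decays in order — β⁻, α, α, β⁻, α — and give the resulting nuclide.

Ac-227

Start: (A, Z) = (239, 93).
After β⁻: (239, 94).
After α: (235, 92).
After α: (231, 90).
After β⁻: (231, 91).
After α: (227, 89).
Z = 89 is actinium.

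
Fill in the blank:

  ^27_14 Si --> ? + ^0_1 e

Conserve mass number: 27 = A + 0, so A = 27.
Conserve atomic number: 14 = Z + 1, so Z = 13.
Z = 13 is aluminium, so the species is ^27_13 Al.

Al-27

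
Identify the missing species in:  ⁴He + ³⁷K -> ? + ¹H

Conserve mass number: 4 + 37 = A + 1, so A = 40.
Conserve atomic number: 2 + 19 = Z + 1, so Z = 20.
Z = 20 is calcium, so the species is ⁴⁰Ca.

Ca-40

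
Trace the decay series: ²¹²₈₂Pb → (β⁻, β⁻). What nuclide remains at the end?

Start: (A, Z) = (212, 82).
After β⁻: (212, 83).
After β⁻: (212, 84).
Z = 84 is polonium.

Po-212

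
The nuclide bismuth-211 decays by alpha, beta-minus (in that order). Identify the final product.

Pb-207

Start: (A, Z) = (211, 83).
After α: (207, 81).
After β⁻: (207, 82).
Z = 82 is lead.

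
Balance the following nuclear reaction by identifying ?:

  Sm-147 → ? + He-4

Conserve mass number: 147 = A + 4, so A = 143.
Conserve atomic number: 62 = Z + 2, so Z = 60.
Z = 60 is neodymium, so the species is Nd-143.

Nd-143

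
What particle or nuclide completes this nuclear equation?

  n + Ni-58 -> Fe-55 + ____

alpha particle

Conserve mass number: 1 + 58 = 55 + A, so A = 4.
Conserve atomic number: 0 + 28 = 26 + Z, so Z = 2.
A = 4 and Z = 2 is He-4 — an alpha particle.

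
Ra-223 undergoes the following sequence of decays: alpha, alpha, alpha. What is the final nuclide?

Pb-211

Start: (A, Z) = (223, 88).
After α: (219, 86).
After α: (215, 84).
After α: (211, 82).
Z = 82 is lead.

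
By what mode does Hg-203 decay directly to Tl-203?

beta-minus decay

ΔA = 203 − 203 = 0; ΔZ = 81 − 80 = +1.
A is unchanged and Z rises by 1 — a neutron has become a proton (β⁻ decay).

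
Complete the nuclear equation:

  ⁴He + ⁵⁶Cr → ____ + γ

Conserve mass number: 4 + 56 = A + 0, so A = 60.
Conserve atomic number: 2 + 24 = Z + 0, so Z = 26.
Z = 26 is iron, so the species is ⁶⁰Fe.

Fe-60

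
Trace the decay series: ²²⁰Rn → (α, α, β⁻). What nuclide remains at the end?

Start: (A, Z) = (220, 86).
After α: (216, 84).
After α: (212, 82).
After β⁻: (212, 83).
Z = 83 is bismuth.

Bi-212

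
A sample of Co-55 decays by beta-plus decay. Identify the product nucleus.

Beta-plus decay: mass number changes by +0, atomic number by -1.
A: 55 = 55; Z: 27 − 1 = 26.
Z = 26 is iron, so the daughter is Fe-55.

Fe-55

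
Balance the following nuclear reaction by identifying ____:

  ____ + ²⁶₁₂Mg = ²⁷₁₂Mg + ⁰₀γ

Conserve mass number: A + 26 = 27 + 0, so A = 1.
Conserve atomic number: Z + 12 = 12 + 0, so Z = 0.
A = 1 and Z = 0 is ¹₀n — a neutron.

neutron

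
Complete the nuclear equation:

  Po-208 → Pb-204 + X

alpha particle

Conserve mass number: 208 = 204 + A, so A = 4.
Conserve atomic number: 84 = 82 + Z, so Z = 2.
A = 4 and Z = 2 is He-4 — an alpha particle.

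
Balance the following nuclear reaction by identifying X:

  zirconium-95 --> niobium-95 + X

Conserve mass number: 95 = 95 + A, so A = 0.
Conserve atomic number: 40 = 41 + Z, so Z = -1.
A = 0 and Z = -1 is e⁻ — a beta-minus particle.

beta-minus particle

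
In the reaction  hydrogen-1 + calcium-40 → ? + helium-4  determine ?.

K-37

Conserve mass number: 1 + 40 = A + 4, so A = 37.
Conserve atomic number: 1 + 20 = Z + 2, so Z = 19.
Z = 19 is potassium, so the species is potassium-37.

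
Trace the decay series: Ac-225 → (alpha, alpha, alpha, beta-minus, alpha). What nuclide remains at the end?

Pb-209

Start: (A, Z) = (225, 89).
After α: (221, 87).
After α: (217, 85).
After α: (213, 83).
After β⁻: (213, 84).
After α: (209, 82).
Z = 82 is lead.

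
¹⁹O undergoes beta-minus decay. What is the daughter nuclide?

Beta-minus decay: mass number changes by +0, atomic number by +1.
A: 19 = 19; Z: 8 + 1 = 9.
Z = 9 is fluorine, so the daughter is ¹⁹F.

F-19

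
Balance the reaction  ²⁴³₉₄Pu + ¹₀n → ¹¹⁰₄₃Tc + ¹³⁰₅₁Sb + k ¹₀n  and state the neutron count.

Conserve mass number: 244 = 110 + 130 + k, so k = 244 − 240 = 4.
Check atomic number: 94 = 43 + 51 + 0 = 94. ✓

4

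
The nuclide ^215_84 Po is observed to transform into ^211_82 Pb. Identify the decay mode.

alpha decay

ΔA = 211 − 215 = -4; ΔZ = 82 − 84 = -2.
A drops by 4 and Z drops by 2 — the signature of alpha emission.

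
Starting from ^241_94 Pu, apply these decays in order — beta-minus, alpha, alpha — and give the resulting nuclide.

Start: (A, Z) = (241, 94).
After β⁻: (241, 95).
After α: (237, 93).
After α: (233, 91).
Z = 91 is protactinium.

Pa-233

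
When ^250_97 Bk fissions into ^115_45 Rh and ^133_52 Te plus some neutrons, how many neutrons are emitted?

2

Conserve mass number: 250 = 115 + 133 + k, so k = 250 − 248 = 2.
Check atomic number: 97 = 45 + 52 + 0 = 97. ✓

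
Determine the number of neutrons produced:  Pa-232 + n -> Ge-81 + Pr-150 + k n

Conserve mass number: 233 = 81 + 150 + k, so k = 233 − 231 = 2.
Check atomic number: 91 = 32 + 59 + 0 = 91. ✓

2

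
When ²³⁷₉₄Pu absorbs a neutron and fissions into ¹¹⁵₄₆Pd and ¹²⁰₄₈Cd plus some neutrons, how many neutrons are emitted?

3

Conserve mass number: 238 = 115 + 120 + k, so k = 238 − 235 = 3.
Check atomic number: 94 = 46 + 48 + 0 = 94. ✓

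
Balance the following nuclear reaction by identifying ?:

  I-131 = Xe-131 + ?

Conserve mass number: 131 = 131 + A, so A = 0.
Conserve atomic number: 53 = 54 + Z, so Z = -1.
A = 0 and Z = -1 is e⁻ — a beta-minus particle.

beta-minus particle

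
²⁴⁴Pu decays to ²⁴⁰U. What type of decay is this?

alpha decay

ΔA = 240 − 244 = -4; ΔZ = 92 − 94 = -2.
A drops by 4 and Z drops by 2 — the signature of alpha emission.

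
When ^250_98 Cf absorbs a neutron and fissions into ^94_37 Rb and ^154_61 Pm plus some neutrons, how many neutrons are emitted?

Conserve mass number: 251 = 94 + 154 + k, so k = 251 − 248 = 3.
Check atomic number: 98 = 37 + 61 + 0 = 98. ✓

3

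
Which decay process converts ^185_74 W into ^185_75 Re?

ΔA = 185 − 185 = 0; ΔZ = 75 − 74 = +1.
A is unchanged and Z rises by 1 — a neutron has become a proton (β⁻ decay).

beta-minus decay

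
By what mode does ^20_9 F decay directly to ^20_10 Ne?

ΔA = 20 − 20 = 0; ΔZ = 10 − 9 = +1.
A is unchanged and Z rises by 1 — a neutron has become a proton (β⁻ decay).

beta-minus decay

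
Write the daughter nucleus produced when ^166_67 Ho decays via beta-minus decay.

Beta-minus decay: mass number changes by +0, atomic number by +1.
A: 166 = 166; Z: 67 + 1 = 68.
Z = 68 is erbium, so the daughter is ^166_68 Er.

Er-166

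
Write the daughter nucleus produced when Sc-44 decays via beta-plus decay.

Beta-plus decay: mass number changes by +0, atomic number by -1.
A: 44 = 44; Z: 21 − 1 = 20.
Z = 20 is calcium, so the daughter is Ca-44.

Ca-44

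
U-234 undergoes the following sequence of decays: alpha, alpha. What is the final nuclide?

Ra-226

Start: (A, Z) = (234, 92).
After α: (230, 90).
After α: (226, 88).
Z = 88 is radium.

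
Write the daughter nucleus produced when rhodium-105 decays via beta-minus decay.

Beta-minus decay: mass number changes by +0, atomic number by +1.
A: 105 = 105; Z: 45 + 1 = 46.
Z = 46 is palladium, so the daughter is palladium-105.

Pd-105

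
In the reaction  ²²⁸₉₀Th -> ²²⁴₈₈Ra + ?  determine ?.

alpha particle

Conserve mass number: 228 = 224 + A, so A = 4.
Conserve atomic number: 90 = 88 + Z, so Z = 2.
A = 4 and Z = 2 is ⁴₂He — an alpha particle.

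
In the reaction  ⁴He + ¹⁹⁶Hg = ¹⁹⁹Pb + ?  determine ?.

neutron

Conserve mass number: 4 + 196 = 199 + A, so A = 1.
Conserve atomic number: 2 + 80 = 82 + Z, so Z = 0.
A = 1 and Z = 0 is ¹n — a neutron.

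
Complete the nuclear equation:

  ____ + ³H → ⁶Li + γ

He-3

Conserve mass number: A + 3 = 6 + 0, so A = 3.
Conserve atomic number: Z + 1 = 3 + 0, so Z = 2.
Z = 2 is helium, so the species is ³He.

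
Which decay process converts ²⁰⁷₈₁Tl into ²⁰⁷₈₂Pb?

beta-minus decay

ΔA = 207 − 207 = 0; ΔZ = 82 − 81 = +1.
A is unchanged and Z rises by 1 — a neutron has become a proton (β⁻ decay).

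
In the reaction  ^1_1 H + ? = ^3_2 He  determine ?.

Conserve mass number: 1 + A = 3, so A = 2.
Conserve atomic number: 1 + Z = 2, so Z = 1.
A = 2 and Z = 1 is ^2_1 H — a deuteron.

deuteron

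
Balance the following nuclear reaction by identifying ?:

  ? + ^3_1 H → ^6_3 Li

Conserve mass number: A + 3 = 6, so A = 3.
Conserve atomic number: Z + 1 = 3, so Z = 2.
Z = 2 is helium, so the species is ^3_2 He.

He-3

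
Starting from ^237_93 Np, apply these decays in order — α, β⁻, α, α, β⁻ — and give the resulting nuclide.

Start: (A, Z) = (237, 93).
After α: (233, 91).
After β⁻: (233, 92).
After α: (229, 90).
After α: (225, 88).
After β⁻: (225, 89).
Z = 89 is actinium.

Ac-225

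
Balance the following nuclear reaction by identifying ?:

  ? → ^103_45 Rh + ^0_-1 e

Ru-103

Conserve mass number: A = 103 + 0, so A = 103.
Conserve atomic number: Z = 45 − 1, so Z = 44.
Z = 44 is ruthenium, so the species is ^103_44 Ru.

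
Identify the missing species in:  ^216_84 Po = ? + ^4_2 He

Conserve mass number: 216 = A + 4, so A = 212.
Conserve atomic number: 84 = Z + 2, so Z = 82.
Z = 82 is lead, so the species is ^212_82 Pb.

Pb-212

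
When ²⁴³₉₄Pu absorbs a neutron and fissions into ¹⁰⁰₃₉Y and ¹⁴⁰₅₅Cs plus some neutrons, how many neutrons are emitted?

Conserve mass number: 244 = 100 + 140 + k, so k = 244 − 240 = 4.
Check atomic number: 94 = 39 + 55 + 0 = 94. ✓

4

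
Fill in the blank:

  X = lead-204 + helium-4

Po-208

Conserve mass number: A = 204 + 4, so A = 208.
Conserve atomic number: Z = 82 + 2, so Z = 84.
Z = 84 is polonium, so the species is polonium-208.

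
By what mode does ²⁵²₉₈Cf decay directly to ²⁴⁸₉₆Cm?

ΔA = 248 − 252 = -4; ΔZ = 96 − 98 = -2.
A drops by 4 and Z drops by 2 — the signature of alpha emission.

alpha decay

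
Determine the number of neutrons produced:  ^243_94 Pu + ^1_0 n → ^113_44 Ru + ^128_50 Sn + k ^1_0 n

Conserve mass number: 244 = 113 + 128 + k, so k = 244 − 241 = 3.
Check atomic number: 94 = 44 + 50 + 0 = 94. ✓

3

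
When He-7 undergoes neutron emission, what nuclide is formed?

Neutron emission: mass number changes by -1, atomic number by +0.
A: 7 − 1 = 6; Z: 2 = 2.
Z = 2 is helium, so the daughter is He-6.

He-6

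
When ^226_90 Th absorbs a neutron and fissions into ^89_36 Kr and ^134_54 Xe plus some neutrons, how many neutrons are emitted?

4

Conserve mass number: 227 = 89 + 134 + k, so k = 227 − 223 = 4.
Check atomic number: 90 = 36 + 54 + 0 = 90. ✓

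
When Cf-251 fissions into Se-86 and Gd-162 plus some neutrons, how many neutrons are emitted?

3

Conserve mass number: 251 = 86 + 162 + k, so k = 251 − 248 = 3.
Check atomic number: 98 = 34 + 64 + 0 = 98. ✓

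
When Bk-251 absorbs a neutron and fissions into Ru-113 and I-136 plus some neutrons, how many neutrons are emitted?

Conserve mass number: 252 = 113 + 136 + k, so k = 252 − 249 = 3.
Check atomic number: 97 = 44 + 53 + 0 = 97. ✓

3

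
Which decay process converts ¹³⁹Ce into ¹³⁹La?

ΔA = 139 − 139 = 0; ΔZ = 57 − 58 = -1.
A is unchanged and Z drops by 1 — a proton has become a neutron (β⁺ emission or electron capture).

beta-plus decay or electron capture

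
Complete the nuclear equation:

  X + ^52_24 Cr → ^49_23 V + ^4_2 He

Conserve mass number: A + 52 = 49 + 4, so A = 1.
Conserve atomic number: Z + 24 = 23 + 2, so Z = 1.
A = 1 and Z = 1 is ^1_1 H — a proton.

proton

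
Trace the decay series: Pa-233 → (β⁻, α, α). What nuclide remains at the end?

Start: (A, Z) = (233, 91).
After β⁻: (233, 92).
After α: (229, 90).
After α: (225, 88).
Z = 88 is radium.

Ra-225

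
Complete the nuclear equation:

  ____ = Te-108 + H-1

I-109

Conserve mass number: A = 108 + 1, so A = 109.
Conserve atomic number: Z = 52 + 1, so Z = 53.
Z = 53 is iodine, so the species is I-109.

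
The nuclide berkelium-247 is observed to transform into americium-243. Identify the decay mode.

ΔA = 243 − 247 = -4; ΔZ = 95 − 97 = -2.
A drops by 4 and Z drops by 2 — the signature of alpha emission.

alpha decay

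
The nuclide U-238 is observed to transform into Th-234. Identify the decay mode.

ΔA = 234 − 238 = -4; ΔZ = 90 − 92 = -2.
A drops by 4 and Z drops by 2 — the signature of alpha emission.

alpha decay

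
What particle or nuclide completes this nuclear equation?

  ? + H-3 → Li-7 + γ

alpha particle

Conserve mass number: A + 3 = 7 + 0, so A = 4.
Conserve atomic number: Z + 1 = 3 + 0, so Z = 2.
A = 4 and Z = 2 is He-4 — an alpha particle.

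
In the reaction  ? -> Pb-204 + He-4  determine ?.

Conserve mass number: A = 204 + 4, so A = 208.
Conserve atomic number: Z = 82 + 2, so Z = 84.
Z = 84 is polonium, so the species is Po-208.

Po-208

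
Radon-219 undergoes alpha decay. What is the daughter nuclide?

Po-215

Alpha decay: mass number changes by -4, atomic number by -2.
A: 219 − 4 = 215; Z: 86 − 2 = 84.
Z = 84 is polonium, so the daughter is polonium-215.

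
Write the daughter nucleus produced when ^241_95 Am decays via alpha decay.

Np-237

Alpha decay: mass number changes by -4, atomic number by -2.
A: 241 − 4 = 237; Z: 95 − 2 = 93.
Z = 93 is neptunium, so the daughter is ^237_93 Np.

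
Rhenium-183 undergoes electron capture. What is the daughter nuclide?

W-183

Electron capture: mass number changes by +0, atomic number by -1.
A: 183 = 183; Z: 75 − 1 = 74.
Z = 74 is tungsten, so the daughter is tungsten-183.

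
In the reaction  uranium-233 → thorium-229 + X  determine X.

Conserve mass number: 233 = 229 + A, so A = 4.
Conserve atomic number: 92 = 90 + Z, so Z = 2.
A = 4 and Z = 2 is helium-4 — an alpha particle.

alpha particle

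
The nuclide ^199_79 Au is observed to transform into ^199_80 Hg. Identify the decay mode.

ΔA = 199 − 199 = 0; ΔZ = 80 − 79 = +1.
A is unchanged and Z rises by 1 — a neutron has become a proton (β⁻ decay).

beta-minus decay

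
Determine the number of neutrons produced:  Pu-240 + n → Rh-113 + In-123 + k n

Conserve mass number: 241 = 113 + 123 + k, so k = 241 − 236 = 5.
Check atomic number: 94 = 45 + 49 + 0 = 94. ✓

5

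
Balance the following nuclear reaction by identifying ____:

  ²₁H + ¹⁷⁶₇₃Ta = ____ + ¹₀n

W-177

Conserve mass number: 2 + 176 = A + 1, so A = 177.
Conserve atomic number: 1 + 73 = Z + 0, so Z = 74.
Z = 74 is tungsten, so the species is ¹⁷⁷₇₄W.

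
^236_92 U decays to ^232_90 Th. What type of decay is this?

ΔA = 232 − 236 = -4; ΔZ = 90 − 92 = -2.
A drops by 4 and Z drops by 2 — the signature of alpha emission.

alpha decay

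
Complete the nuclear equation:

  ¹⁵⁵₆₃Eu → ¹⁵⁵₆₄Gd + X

beta-minus particle

Conserve mass number: 155 = 155 + A, so A = 0.
Conserve atomic number: 63 = 64 + Z, so Z = -1.
A = 0 and Z = -1 is ⁰₋₁e — a beta-minus particle.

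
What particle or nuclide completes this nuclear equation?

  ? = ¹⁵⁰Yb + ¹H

Conserve mass number: A = 150 + 1, so A = 151.
Conserve atomic number: Z = 70 + 1, so Z = 71.
Z = 71 is lutetium, so the species is ¹⁵¹Lu.

Lu-151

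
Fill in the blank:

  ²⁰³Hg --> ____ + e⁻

Conserve mass number: 203 = A + 0, so A = 203.
Conserve atomic number: 80 = Z − 1, so Z = 81.
Z = 81 is thallium, so the species is ²⁰³Tl.

Tl-203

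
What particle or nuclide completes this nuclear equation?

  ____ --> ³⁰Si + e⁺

P-30

Conserve mass number: A = 30 + 0, so A = 30.
Conserve atomic number: Z = 14 + 1, so Z = 15.
Z = 15 is phosphorus, so the species is ³⁰P.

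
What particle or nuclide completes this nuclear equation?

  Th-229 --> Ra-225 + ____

Conserve mass number: 229 = 225 + A, so A = 4.
Conserve atomic number: 90 = 88 + Z, so Z = 2.
A = 4 and Z = 2 is He-4 — an alpha particle.

alpha particle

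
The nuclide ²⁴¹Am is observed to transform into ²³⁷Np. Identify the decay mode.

alpha decay

ΔA = 237 − 241 = -4; ΔZ = 93 − 95 = -2.
A drops by 4 and Z drops by 2 — the signature of alpha emission.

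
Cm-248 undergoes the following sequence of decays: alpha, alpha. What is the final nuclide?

Start: (A, Z) = (248, 96).
After α: (244, 94).
After α: (240, 92).
Z = 92 is uranium.

U-240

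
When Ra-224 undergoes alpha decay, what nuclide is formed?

Rn-220

Alpha decay: mass number changes by -4, atomic number by -2.
A: 224 − 4 = 220; Z: 88 − 2 = 86.
Z = 86 is radon, so the daughter is Rn-220.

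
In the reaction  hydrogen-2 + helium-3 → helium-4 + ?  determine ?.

Conserve mass number: 2 + 3 = 4 + A, so A = 1.
Conserve atomic number: 1 + 2 = 2 + Z, so Z = 1.
A = 1 and Z = 1 is hydrogen-1 — a proton.

proton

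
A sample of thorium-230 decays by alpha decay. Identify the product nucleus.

Alpha decay: mass number changes by -4, atomic number by -2.
A: 230 − 4 = 226; Z: 90 − 2 = 88.
Z = 88 is radium, so the daughter is radium-226.

Ra-226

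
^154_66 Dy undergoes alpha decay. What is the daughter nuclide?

Gd-150

Alpha decay: mass number changes by -4, atomic number by -2.
A: 154 − 4 = 150; Z: 66 − 2 = 64.
Z = 64 is gadolinium, so the daughter is ^150_64 Gd.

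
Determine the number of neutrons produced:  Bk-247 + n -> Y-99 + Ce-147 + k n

2

Conserve mass number: 248 = 99 + 147 + k, so k = 248 − 246 = 2.
Check atomic number: 97 = 39 + 58 + 0 = 97. ✓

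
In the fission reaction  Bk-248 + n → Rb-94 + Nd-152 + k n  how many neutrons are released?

3

Conserve mass number: 249 = 94 + 152 + k, so k = 249 − 246 = 3.
Check atomic number: 97 = 37 + 60 + 0 = 97. ✓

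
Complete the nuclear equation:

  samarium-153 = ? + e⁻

Conserve mass number: 153 = A + 0, so A = 153.
Conserve atomic number: 62 = Z − 1, so Z = 63.
Z = 63 is europium, so the species is europium-153.

Eu-153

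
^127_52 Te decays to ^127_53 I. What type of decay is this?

beta-minus decay

ΔA = 127 − 127 = 0; ΔZ = 53 − 52 = +1.
A is unchanged and Z rises by 1 — a neutron has become a proton (β⁻ decay).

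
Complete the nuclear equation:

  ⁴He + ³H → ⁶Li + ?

neutron

Conserve mass number: 4 + 3 = 6 + A, so A = 1.
Conserve atomic number: 2 + 1 = 3 + Z, so Z = 0.
A = 1 and Z = 0 is ¹n — a neutron.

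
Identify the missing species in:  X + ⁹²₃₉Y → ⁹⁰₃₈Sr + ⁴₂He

deuteron

Conserve mass number: A + 92 = 90 + 4, so A = 2.
Conserve atomic number: Z + 39 = 38 + 2, so Z = 1.
A = 2 and Z = 1 is ²₁H — a deuteron.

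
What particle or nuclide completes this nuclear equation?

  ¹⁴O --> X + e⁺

Conserve mass number: 14 = A + 0, so A = 14.
Conserve atomic number: 8 = Z + 1, so Z = 7.
Z = 7 is nitrogen, so the species is ¹⁴N.

N-14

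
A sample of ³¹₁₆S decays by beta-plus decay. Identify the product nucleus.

Beta-plus decay: mass number changes by +0, atomic number by -1.
A: 31 = 31; Z: 16 − 1 = 15.
Z = 15 is phosphorus, so the daughter is ³¹₁₅P.

P-31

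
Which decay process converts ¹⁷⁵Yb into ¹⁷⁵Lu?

beta-minus decay

ΔA = 175 − 175 = 0; ΔZ = 71 − 70 = +1.
A is unchanged and Z rises by 1 — a neutron has become a proton (β⁻ decay).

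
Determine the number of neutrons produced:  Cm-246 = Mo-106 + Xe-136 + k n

4

Conserve mass number: 246 = 106 + 136 + k, so k = 246 − 242 = 4.
Check atomic number: 96 = 42 + 54 + 0 = 96. ✓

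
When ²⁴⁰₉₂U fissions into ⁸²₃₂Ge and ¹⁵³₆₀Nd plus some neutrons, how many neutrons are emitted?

5

Conserve mass number: 240 = 82 + 153 + k, so k = 240 − 235 = 5.
Check atomic number: 92 = 32 + 60 + 0 = 92. ✓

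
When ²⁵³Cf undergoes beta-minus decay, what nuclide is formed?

Beta-minus decay: mass number changes by +0, atomic number by +1.
A: 253 = 253; Z: 98 + 1 = 99.
Z = 99 is einsteinium, so the daughter is ²⁵³Es.

Es-253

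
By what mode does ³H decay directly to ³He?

ΔA = 3 − 3 = 0; ΔZ = 2 − 1 = +1.
A is unchanged and Z rises by 1 — a neutron has become a proton (β⁻ decay).

beta-minus decay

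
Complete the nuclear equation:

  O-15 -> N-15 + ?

Conserve mass number: 15 = 15 + A, so A = 0.
Conserve atomic number: 8 = 7 + Z, so Z = 1.
A = 0 and Z = 1 is e⁺ — a positron.

positron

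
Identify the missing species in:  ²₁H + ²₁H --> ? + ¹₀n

He-3

Conserve mass number: 2 + 2 = A + 1, so A = 3.
Conserve atomic number: 1 + 1 = Z + 0, so Z = 2.
Z = 2 is helium, so the species is ³₂He.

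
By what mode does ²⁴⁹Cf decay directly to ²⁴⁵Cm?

alpha decay

ΔA = 245 − 249 = -4; ΔZ = 96 − 98 = -2.
A drops by 4 and Z drops by 2 — the signature of alpha emission.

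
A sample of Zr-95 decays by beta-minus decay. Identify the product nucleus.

Beta-minus decay: mass number changes by +0, atomic number by +1.
A: 95 = 95; Z: 40 + 1 = 41.
Z = 41 is niobium, so the daughter is Nb-95.

Nb-95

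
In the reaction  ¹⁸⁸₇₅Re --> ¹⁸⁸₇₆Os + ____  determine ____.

beta-minus particle

Conserve mass number: 188 = 188 + A, so A = 0.
Conserve atomic number: 75 = 76 + Z, so Z = -1.
A = 0 and Z = -1 is ⁰₋₁e — a beta-minus particle.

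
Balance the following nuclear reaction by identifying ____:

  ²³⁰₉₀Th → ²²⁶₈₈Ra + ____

alpha particle

Conserve mass number: 230 = 226 + A, so A = 4.
Conserve atomic number: 90 = 88 + Z, so Z = 2.
A = 4 and Z = 2 is ⁴₂He — an alpha particle.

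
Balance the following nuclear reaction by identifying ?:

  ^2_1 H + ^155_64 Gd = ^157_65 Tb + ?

Conserve mass number: 2 + 155 = 157 + A, so A = 0.
Conserve atomic number: 1 + 64 = 65 + Z, so Z = 0.
A = 0 and Z = 0 is ^0_0 γ — a gamma ray.

gamma ray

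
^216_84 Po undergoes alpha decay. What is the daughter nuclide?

Alpha decay: mass number changes by -4, atomic number by -2.
A: 216 − 4 = 212; Z: 84 − 2 = 82.
Z = 82 is lead, so the daughter is ^212_82 Pb.

Pb-212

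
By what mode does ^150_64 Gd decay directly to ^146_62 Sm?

ΔA = 146 − 150 = -4; ΔZ = 62 − 64 = -2.
A drops by 4 and Z drops by 2 — the signature of alpha emission.

alpha decay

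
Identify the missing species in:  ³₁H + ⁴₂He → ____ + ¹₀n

Li-6

Conserve mass number: 3 + 4 = A + 1, so A = 6.
Conserve atomic number: 1 + 2 = Z + 0, so Z = 3.
Z = 3 is lithium, so the species is ⁶₃Li.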